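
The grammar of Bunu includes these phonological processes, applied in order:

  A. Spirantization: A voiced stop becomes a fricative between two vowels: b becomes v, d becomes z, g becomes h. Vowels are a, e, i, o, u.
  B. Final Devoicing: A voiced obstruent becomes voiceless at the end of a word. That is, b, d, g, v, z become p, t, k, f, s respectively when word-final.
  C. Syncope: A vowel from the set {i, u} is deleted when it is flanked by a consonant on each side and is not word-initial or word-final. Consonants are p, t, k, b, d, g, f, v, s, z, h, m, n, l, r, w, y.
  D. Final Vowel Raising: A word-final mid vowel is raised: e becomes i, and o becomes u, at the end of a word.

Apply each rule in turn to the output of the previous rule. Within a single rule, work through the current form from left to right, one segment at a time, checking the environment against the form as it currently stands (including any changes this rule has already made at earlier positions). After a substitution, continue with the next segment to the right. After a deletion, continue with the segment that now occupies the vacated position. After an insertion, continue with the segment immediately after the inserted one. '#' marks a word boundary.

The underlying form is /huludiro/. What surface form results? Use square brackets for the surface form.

A Spirantization: [huludiro] → [huluziro]
B Final Devoicing: no change — [huluziro]
C Syncope: [huluziro] → [hlzro]
D Final Vowel Raising: [hlzro] → [hlzru]

[hlzru]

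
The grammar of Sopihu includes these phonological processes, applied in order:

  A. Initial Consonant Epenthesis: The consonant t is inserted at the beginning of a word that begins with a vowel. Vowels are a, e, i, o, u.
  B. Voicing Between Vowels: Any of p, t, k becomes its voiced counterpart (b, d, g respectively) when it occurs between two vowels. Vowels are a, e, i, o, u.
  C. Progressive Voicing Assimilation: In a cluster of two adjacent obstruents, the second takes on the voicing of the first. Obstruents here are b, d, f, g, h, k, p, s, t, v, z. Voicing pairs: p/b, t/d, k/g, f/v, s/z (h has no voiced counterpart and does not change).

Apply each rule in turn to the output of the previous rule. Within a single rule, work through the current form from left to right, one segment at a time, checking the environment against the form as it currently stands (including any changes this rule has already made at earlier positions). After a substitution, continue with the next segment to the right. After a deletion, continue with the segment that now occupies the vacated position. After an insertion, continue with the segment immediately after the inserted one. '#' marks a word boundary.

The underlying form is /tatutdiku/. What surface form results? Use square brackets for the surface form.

A Initial Consonant Epenthesis: no change — [tatutdiku]
B Voicing Between Vowels: [tatutdiku] → [tadutdigu]
C Progressive Voicing Assimilation: [tadutdigu] → [taduttigu]

[taduttigu]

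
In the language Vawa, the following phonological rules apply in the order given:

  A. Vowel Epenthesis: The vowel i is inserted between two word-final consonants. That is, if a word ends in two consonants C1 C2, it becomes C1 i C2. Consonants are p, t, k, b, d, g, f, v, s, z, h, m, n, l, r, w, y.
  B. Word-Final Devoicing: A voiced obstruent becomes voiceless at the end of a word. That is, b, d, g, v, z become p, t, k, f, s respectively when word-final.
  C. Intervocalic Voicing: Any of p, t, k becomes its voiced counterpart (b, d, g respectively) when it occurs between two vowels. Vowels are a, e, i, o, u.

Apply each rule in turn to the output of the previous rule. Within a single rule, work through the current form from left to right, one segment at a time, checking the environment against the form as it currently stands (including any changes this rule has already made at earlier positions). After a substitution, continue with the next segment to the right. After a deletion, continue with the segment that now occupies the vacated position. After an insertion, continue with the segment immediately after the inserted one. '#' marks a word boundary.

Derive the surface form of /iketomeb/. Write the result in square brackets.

[igedomep]

A Vowel Epenthesis: no change — [iketomeb]
B Word-Final Devoicing: [iketomeb] → [iketomep]
C Intervocalic Voicing: [iketomep] → [igedomep]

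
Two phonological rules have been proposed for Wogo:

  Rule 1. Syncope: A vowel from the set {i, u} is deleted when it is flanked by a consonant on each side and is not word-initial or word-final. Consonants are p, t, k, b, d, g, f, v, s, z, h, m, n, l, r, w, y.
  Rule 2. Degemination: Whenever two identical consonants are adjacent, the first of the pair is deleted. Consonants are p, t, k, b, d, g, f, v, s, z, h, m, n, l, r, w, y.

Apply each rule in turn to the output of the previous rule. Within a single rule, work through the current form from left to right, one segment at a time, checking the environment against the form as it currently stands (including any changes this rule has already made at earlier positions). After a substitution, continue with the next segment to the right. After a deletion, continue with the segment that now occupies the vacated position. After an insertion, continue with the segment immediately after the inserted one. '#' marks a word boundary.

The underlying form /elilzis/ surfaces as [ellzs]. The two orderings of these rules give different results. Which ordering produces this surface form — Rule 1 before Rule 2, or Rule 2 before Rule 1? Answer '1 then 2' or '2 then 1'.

2 then 1

Order 1 then 2:
  1 Syncope: [elilzis] → [ellzs]
  2 Degemination: [ellzs] → [elzs]
  result: [elzs]
Order 2 then 1:
  2 Degemination: no change — [elilzis]
  1 Syncope: [elilzis] → [ellzs]
  result: [ellzs]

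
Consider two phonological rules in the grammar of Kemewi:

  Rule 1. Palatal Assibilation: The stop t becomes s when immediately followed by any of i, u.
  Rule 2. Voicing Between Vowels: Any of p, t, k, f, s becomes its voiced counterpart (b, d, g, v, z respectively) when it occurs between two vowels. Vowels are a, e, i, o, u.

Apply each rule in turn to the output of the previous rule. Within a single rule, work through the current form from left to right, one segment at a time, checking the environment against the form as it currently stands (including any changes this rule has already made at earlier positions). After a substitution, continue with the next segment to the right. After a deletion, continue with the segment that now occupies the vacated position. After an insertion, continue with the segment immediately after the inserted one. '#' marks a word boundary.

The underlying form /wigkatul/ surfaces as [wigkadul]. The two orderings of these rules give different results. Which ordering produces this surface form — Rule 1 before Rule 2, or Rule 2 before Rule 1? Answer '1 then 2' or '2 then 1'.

Order 1 then 2:
  1 Palatal Assibilation: [wigkatul] → [wigkasul]
  2 Voicing Between Vowels: [wigkasul] → [wigkazul]
  result: [wigkazul]
Order 2 then 1:
  2 Voicing Between Vowels: [wigkatul] → [wigkadul]
  1 Palatal Assibilation: no change — [wigkadul]
  result: [wigkadul]

2 then 1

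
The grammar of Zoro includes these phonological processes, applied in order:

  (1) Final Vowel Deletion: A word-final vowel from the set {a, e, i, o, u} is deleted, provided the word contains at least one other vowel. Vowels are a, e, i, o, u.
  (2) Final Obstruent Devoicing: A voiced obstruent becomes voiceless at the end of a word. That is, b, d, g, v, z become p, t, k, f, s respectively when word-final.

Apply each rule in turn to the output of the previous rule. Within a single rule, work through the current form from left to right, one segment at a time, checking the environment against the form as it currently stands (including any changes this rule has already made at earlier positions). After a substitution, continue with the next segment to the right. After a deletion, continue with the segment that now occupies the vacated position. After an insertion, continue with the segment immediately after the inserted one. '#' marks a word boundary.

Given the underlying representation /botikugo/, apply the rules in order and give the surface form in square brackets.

(1) Final Vowel Deletion: [botikugo] → [botikug]
(2) Final Obstruent Devoicing: [botikug] → [botikuk]

[botikuk]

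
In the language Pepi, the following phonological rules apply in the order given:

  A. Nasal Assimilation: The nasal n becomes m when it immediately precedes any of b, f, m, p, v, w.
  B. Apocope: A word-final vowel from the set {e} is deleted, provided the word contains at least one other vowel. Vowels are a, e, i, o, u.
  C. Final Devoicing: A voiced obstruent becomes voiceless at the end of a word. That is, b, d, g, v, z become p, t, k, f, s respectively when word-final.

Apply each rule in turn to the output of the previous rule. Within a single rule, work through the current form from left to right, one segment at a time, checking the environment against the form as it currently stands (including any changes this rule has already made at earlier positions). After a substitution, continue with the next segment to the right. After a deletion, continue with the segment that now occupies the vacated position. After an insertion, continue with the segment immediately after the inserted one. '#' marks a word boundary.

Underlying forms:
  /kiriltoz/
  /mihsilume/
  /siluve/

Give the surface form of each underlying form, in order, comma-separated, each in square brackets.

/kiriltoz/:
  A Nasal Assimilation: no change — [kiriltoz]
  B Apocope: no change — [kiriltoz]
  C Final Devoicing: [kiriltoz] → [kiriltos]
/mihsilume/:
  A Nasal Assimilation: no change — [mihsilume]
  B Apocope: [mihsilume] → [mihsilum]
  C Final Devoicing: no change — [mihsilum]
/siluve/:
  A Nasal Assimilation: no change — [siluve]
  B Apocope: [siluve] → [siluv]
  C Final Devoicing: [siluv] → [siluf]

[kiriltos], [mihsilum], [siluf]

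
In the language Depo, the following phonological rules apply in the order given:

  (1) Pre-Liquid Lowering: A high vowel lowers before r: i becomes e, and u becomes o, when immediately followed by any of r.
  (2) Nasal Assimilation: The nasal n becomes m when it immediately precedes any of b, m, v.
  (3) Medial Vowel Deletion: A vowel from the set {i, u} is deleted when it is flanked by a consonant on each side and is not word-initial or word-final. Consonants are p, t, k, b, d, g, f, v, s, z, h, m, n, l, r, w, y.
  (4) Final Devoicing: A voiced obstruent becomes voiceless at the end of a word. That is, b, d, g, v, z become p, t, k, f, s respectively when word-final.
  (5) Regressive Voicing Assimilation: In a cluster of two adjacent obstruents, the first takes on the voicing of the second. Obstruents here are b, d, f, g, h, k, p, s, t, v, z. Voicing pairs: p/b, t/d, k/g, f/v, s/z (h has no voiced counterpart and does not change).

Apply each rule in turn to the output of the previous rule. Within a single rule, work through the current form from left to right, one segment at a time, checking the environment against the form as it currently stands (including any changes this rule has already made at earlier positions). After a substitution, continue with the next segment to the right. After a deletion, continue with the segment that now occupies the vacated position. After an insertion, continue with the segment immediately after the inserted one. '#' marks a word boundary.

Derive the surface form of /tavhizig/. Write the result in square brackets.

(1) Pre-Liquid Lowering: no change — [tavhizig]
(2) Nasal Assimilation: no change — [tavhizig]
(3) Medial Vowel Deletion: [tavhizig] → [tavhzg]
(4) Final Devoicing: [tavhzg] → [tavhzk]
(5) Regressive Voicing Assimilation: [tavhzk] → [tafhsk]

[tafhsk]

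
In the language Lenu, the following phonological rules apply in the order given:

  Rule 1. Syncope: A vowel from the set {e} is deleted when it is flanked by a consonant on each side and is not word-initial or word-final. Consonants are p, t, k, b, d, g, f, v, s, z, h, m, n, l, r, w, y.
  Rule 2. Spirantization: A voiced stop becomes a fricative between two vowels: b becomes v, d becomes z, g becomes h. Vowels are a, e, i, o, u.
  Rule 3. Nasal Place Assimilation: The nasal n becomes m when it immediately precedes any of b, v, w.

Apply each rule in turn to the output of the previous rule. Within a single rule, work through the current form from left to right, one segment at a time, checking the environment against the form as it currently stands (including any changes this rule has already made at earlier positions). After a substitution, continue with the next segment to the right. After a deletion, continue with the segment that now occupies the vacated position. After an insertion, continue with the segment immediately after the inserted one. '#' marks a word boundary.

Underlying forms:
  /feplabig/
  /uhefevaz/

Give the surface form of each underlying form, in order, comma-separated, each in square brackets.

/feplabig/:
  Rule 1 Syncope: [feplabig] → [fplabig]
  Rule 2 Spirantization: [fplabig] → [fplavig]
  Rule 3 Nasal Place Assimilation: no change — [fplavig]
/uhefevaz/:
  Rule 1 Syncope: [uhefevaz] → [uhfvaz]
  Rule 2 Spirantization: no change — [uhfvaz]
  Rule 3 Nasal Place Assimilation: no change — [uhfvaz]

[fplavig], [uhfvaz]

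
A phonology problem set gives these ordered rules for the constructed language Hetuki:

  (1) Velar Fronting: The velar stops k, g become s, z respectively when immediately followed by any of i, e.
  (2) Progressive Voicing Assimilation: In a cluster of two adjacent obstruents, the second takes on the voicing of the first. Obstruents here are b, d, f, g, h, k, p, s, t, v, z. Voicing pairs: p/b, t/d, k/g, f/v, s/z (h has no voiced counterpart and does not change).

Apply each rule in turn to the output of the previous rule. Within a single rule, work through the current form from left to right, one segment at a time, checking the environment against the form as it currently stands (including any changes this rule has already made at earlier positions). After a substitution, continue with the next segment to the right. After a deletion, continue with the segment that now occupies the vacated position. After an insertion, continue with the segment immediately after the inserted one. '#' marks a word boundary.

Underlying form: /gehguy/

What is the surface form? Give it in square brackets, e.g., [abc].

[zehkuy]

(1) Velar Fronting: [gehguy] → [zehguy]
(2) Progressive Voicing Assimilation: [zehguy] → [zehkuy]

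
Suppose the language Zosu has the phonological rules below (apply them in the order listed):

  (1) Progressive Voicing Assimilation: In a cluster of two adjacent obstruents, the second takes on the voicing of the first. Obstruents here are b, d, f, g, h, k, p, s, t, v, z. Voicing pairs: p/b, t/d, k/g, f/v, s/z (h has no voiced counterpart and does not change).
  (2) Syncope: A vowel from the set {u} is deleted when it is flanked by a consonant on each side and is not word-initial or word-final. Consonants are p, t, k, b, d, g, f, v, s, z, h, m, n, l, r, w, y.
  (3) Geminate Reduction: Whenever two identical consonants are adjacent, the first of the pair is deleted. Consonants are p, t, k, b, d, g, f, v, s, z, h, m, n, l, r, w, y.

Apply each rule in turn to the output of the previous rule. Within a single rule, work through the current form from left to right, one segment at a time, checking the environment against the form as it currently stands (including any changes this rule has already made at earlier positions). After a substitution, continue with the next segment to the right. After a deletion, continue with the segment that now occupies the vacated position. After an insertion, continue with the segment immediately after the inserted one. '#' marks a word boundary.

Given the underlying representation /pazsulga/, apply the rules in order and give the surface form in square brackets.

(1) Progressive Voicing Assimilation: [pazsulga] → [pazzulga]
(2) Syncope: [pazzulga] → [pazzlga]
(3) Geminate Reduction: [pazzlga] → [pazlga]

[pazlga]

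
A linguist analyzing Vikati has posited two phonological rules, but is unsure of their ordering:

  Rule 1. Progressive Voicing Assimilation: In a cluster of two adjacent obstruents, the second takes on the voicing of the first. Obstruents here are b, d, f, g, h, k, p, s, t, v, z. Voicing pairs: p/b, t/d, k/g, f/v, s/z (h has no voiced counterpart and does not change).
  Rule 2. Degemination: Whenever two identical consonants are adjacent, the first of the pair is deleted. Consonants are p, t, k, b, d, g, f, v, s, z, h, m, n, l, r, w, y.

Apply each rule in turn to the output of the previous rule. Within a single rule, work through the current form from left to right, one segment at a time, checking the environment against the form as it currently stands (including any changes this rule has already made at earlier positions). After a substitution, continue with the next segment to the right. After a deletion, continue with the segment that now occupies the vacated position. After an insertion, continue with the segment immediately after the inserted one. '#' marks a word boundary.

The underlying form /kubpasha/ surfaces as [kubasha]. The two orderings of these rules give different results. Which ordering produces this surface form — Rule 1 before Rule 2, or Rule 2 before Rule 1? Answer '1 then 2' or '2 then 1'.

1 then 2

Order 1 then 2:
  1 Progressive Voicing Assimilation: [kubpasha] → [kubbasha]
  2 Degemination: [kubbasha] → [kubasha]
  result: [kubasha]
Order 2 then 1:
  2 Degemination: no change — [kubpasha]
  1 Progressive Voicing Assimilation: [kubpasha] → [kubbasha]
  result: [kubbasha]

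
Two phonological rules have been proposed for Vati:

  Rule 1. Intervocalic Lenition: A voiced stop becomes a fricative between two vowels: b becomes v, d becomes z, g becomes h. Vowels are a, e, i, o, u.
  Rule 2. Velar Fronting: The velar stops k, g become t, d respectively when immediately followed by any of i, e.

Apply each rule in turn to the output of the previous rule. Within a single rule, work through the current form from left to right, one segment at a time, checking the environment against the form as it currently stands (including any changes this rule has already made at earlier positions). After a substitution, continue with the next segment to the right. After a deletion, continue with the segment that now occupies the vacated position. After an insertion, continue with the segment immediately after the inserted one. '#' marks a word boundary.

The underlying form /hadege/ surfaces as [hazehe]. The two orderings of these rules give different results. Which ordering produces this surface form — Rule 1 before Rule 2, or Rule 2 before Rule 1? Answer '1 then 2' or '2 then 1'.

1 then 2

Order 1 then 2:
  1 Intervocalic Lenition: [hadege] → [hazehe]
  2 Velar Fronting: no change — [hazehe]
  result: [hazehe]
Order 2 then 1:
  2 Velar Fronting: [hadege] → [hadede]
  1 Intervocalic Lenition: [hadede] → [hazeze]
  result: [hazeze]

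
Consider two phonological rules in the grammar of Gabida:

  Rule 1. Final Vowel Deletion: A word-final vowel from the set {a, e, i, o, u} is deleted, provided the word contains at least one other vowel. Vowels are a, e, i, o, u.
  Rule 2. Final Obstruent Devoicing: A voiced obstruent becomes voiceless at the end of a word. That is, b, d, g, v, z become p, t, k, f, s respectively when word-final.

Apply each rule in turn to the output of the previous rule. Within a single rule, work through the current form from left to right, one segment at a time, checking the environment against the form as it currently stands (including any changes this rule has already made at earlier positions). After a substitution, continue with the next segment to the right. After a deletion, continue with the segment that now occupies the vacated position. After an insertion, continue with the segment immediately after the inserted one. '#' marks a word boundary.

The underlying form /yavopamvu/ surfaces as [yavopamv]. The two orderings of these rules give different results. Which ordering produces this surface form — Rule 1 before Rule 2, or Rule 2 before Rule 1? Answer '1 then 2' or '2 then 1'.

Order 1 then 2:
  1 Final Vowel Deletion: [yavopamvu] → [yavopamv]
  2 Final Obstruent Devoicing: [yavopamv] → [yavopamf]
  result: [yavopamf]
Order 2 then 1:
  2 Final Obstruent Devoicing: no change — [yavopamvu]
  1 Final Vowel Deletion: [yavopamvu] → [yavopamv]
  result: [yavopamv]

2 then 1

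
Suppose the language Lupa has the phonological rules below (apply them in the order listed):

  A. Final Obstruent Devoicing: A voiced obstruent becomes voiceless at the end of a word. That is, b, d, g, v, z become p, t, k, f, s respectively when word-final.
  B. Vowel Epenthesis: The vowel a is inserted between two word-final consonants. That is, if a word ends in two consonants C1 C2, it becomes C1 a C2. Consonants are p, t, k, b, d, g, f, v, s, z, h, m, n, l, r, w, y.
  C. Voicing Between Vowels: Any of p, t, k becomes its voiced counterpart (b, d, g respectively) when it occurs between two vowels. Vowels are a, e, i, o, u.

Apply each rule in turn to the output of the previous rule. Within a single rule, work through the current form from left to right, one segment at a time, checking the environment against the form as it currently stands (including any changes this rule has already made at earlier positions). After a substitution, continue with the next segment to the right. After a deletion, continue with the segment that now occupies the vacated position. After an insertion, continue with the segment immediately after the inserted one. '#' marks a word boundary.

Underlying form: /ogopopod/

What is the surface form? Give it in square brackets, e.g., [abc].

A Final Obstruent Devoicing: [ogopopod] → [ogopopot]
B Vowel Epenthesis: no change — [ogopopot]
C Voicing Between Vowels: [ogopopot] → [ogobobot]

[ogobobot]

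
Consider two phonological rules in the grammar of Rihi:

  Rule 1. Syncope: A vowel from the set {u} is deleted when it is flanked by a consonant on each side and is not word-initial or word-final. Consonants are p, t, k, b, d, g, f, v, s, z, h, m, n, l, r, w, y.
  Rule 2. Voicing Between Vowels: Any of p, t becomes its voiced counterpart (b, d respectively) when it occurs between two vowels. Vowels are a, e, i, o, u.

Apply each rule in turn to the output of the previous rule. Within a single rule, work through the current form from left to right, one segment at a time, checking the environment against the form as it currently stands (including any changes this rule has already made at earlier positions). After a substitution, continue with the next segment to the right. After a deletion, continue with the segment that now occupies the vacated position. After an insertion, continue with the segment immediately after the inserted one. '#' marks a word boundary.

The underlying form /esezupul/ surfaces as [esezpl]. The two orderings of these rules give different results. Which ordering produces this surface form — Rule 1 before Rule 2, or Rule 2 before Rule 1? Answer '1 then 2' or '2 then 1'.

Order 1 then 2:
  1 Syncope: [esezupul] → [esezpl]
  2 Voicing Between Vowels: no change — [esezpl]
  result: [esezpl]
Order 2 then 1:
  2 Voicing Between Vowels: [esezupul] → [esezubul]
  1 Syncope: [esezubul] → [esezbl]
  result: [esezbl]

1 then 2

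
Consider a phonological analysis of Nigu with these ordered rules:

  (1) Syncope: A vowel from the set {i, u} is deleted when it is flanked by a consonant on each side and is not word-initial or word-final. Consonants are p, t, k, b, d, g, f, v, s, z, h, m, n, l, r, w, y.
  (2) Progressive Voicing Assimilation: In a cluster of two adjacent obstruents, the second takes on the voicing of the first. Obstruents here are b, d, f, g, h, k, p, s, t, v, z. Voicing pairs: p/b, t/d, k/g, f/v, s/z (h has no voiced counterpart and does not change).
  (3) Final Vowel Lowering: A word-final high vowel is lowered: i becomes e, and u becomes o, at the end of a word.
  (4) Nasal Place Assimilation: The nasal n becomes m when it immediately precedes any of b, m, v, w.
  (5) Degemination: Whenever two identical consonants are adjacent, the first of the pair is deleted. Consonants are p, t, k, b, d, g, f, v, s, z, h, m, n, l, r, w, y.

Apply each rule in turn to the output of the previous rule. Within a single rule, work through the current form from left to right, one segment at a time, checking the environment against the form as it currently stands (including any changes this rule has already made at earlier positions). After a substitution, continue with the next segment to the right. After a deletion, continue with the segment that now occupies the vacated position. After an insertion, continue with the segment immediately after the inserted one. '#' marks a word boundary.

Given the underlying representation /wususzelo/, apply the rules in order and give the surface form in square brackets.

[wselo]

(1) Syncope: [wususzelo] → [wsszelo]
(2) Progressive Voicing Assimilation: [wsszelo] → [wssselo]
(3) Final Vowel Lowering: no change — [wssselo]
(4) Nasal Place Assimilation: no change — [wssselo]
(5) Degemination: [wssselo] → [wselo]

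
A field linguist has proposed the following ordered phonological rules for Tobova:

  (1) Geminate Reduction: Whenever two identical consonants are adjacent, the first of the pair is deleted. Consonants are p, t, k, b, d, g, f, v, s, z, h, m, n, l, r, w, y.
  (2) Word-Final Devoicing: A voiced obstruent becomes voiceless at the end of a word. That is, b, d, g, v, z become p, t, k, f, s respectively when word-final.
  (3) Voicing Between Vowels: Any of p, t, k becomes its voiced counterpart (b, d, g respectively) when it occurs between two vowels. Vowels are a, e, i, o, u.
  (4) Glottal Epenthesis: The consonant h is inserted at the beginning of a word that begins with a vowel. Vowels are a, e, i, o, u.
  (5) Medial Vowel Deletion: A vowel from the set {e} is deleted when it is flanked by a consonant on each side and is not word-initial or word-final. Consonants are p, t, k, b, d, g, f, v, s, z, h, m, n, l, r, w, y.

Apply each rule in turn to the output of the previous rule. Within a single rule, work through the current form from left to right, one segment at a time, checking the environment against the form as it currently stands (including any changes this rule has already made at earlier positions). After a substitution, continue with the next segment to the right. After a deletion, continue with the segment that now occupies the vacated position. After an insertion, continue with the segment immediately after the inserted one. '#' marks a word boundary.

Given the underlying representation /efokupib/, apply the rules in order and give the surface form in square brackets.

[hfogubip]

(1) Geminate Reduction: no change — [efokupib]
(2) Word-Final Devoicing: [efokupib] → [efokupip]
(3) Voicing Between Vowels: [efokupip] → [efogubip]
(4) Glottal Epenthesis: [efogubip] → [hefogubip]
(5) Medial Vowel Deletion: [hefogubip] → [hfogubip]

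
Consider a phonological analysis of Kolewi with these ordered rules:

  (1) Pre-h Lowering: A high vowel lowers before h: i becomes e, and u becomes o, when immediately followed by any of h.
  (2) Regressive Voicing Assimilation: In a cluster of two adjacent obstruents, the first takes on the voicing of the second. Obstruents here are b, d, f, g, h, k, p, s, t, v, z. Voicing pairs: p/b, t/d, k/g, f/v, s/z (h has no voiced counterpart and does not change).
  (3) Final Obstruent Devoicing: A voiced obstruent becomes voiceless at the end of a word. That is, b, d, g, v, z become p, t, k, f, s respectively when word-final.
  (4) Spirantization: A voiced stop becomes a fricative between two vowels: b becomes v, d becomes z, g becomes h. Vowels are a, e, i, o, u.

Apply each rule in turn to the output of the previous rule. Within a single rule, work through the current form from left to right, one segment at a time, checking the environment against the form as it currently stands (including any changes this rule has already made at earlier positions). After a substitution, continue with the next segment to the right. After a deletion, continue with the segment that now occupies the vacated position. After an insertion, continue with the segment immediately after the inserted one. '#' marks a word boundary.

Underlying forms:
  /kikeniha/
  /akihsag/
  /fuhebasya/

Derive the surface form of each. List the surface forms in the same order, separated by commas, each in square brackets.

[kikeneha], [akehsak], [fohevasya]

/kikeniha/:
  (1) Pre-h Lowering: [kikeniha] → [kikeneha]
  (2) Regressive Voicing Assimilation: no change — [kikeneha]
  (3) Final Obstruent Devoicing: no change — [kikeneha]
  (4) Spirantization: no change — [kikeneha]
/akihsag/:
  (1) Pre-h Lowering: [akihsag] → [akehsag]
  (2) Regressive Voicing Assimilation: no change — [akehsag]
  (3) Final Obstruent Devoicing: [akehsag] → [akehsak]
  (4) Spirantization: no change — [akehsak]
/fuhebasya/:
  (1) Pre-h Lowering: [fuhebasya] → [fohebasya]
  (2) Regressive Voicing Assimilation: no change — [fohebasya]
  (3) Final Obstruent Devoicing: no change — [fohebasya]
  (4) Spirantization: [fohebasya] → [fohevasya]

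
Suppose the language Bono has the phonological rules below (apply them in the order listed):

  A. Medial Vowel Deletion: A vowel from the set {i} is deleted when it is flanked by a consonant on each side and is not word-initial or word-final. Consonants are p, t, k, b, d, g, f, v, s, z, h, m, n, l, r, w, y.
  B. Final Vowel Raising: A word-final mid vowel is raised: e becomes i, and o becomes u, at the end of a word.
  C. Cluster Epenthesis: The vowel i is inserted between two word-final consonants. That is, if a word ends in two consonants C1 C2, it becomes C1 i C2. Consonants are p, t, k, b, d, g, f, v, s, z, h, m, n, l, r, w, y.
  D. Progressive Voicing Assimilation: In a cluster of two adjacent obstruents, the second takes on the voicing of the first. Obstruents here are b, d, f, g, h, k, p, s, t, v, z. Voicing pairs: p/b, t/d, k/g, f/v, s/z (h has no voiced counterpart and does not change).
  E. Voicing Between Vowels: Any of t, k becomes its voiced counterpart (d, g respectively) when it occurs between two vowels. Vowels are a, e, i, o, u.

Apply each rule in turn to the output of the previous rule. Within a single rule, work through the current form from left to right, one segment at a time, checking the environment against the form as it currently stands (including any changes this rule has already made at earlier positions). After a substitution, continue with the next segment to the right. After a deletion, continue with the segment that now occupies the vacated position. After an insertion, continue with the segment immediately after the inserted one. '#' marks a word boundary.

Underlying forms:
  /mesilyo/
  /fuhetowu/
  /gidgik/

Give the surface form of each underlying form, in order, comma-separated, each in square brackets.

[meslyu], [fuhedowu], [gdgik]

/mesilyo/:
  A Medial Vowel Deletion: [mesilyo] → [meslyo]
  B Final Vowel Raising: [meslyo] → [meslyu]
  C Cluster Epenthesis: no change — [meslyu]
  D Progressive Voicing Assimilation: no change — [meslyu]
  E Voicing Between Vowels: no change — [meslyu]
/fuhetowu/:
  A Medial Vowel Deletion: no change — [fuhetowu]
  B Final Vowel Raising: no change — [fuhetowu]
  C Cluster Epenthesis: no change — [fuhetowu]
  D Progressive Voicing Assimilation: no change — [fuhetowu]
  E Voicing Between Vowels: [fuhetowu] → [fuhedowu]
/gidgik/:
  A Medial Vowel Deletion: [gidgik] → [gdgk]
  B Final Vowel Raising: no change — [gdgk]
  C Cluster Epenthesis: [gdgk] → [gdgik]
  D Progressive Voicing Assimilation: no change — [gdgik]
  E Voicing Between Vowels: no change — [gdgik]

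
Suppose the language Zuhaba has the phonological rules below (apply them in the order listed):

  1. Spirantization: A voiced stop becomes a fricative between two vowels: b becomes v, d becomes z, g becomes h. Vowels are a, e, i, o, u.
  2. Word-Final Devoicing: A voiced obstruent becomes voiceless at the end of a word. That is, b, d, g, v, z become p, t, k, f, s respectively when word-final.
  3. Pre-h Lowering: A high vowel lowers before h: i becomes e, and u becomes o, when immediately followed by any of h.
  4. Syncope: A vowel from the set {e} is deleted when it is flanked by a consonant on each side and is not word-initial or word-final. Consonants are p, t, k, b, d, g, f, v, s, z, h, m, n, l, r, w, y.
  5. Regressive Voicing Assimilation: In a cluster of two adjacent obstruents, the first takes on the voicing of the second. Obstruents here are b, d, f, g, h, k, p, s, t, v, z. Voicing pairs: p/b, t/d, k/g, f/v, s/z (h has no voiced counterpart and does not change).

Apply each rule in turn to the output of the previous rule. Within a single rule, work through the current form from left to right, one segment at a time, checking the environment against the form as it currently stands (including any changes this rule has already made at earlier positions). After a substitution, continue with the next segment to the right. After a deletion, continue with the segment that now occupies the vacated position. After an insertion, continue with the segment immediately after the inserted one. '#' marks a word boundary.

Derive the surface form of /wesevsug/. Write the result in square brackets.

1 Spirantization: no change — [wesevsug]
2 Word-Final Devoicing: [wesevsug] → [wesevsuk]
3 Pre-h Lowering: no change — [wesevsuk]
4 Syncope: [wesevsuk] → [wsvsuk]
5 Regressive Voicing Assimilation: [wsvsuk] → [wzfsuk]

[wzfsuk]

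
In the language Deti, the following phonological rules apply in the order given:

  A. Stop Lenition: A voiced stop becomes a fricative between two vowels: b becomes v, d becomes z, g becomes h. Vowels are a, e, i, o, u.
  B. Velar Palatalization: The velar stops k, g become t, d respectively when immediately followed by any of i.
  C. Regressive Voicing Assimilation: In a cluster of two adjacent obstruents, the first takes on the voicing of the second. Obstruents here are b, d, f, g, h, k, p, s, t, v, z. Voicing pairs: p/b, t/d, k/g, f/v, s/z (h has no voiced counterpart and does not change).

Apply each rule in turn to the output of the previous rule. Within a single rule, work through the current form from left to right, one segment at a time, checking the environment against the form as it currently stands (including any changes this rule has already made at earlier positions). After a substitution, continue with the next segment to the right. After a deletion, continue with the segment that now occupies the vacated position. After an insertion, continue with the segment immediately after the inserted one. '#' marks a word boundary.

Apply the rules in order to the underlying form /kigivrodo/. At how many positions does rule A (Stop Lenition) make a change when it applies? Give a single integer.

A Stop Lenition: [kigivrodo] → [kihivrozo]
B Velar Palatalization: [kihivrozo] → [tihivrozo]
C Regressive Voicing Assimilation: no change — [tihivrozo]
Rule A changed 2 position(s).

2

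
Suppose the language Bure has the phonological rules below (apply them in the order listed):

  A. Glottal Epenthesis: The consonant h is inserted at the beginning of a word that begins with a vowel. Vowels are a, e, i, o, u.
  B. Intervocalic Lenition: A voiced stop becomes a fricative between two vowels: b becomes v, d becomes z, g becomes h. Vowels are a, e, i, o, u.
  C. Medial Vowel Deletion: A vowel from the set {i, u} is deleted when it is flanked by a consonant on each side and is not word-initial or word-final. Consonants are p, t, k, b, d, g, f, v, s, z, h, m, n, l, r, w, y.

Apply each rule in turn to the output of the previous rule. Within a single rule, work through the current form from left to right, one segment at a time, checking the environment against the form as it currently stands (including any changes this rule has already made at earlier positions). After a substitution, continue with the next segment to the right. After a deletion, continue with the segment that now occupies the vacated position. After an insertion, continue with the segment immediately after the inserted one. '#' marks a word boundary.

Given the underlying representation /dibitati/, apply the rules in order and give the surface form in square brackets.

A Glottal Epenthesis: no change — [dibitati]
B Intervocalic Lenition: [dibitati] → [divitati]
C Medial Vowel Deletion: [divitati] → [dvtati]

[dvtati]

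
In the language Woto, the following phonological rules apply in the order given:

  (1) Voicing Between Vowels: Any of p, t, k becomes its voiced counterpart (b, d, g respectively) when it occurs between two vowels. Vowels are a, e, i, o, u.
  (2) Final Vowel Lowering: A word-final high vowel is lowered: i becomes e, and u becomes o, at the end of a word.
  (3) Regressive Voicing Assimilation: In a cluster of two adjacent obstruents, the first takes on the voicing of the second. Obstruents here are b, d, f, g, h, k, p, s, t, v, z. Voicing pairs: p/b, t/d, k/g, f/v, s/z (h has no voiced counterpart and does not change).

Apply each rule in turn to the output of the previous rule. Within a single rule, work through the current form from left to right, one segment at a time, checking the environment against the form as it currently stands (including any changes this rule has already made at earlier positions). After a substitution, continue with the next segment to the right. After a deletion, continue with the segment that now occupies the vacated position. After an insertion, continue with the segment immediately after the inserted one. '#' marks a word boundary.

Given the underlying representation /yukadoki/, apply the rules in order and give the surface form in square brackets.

[yugadoge]

(1) Voicing Between Vowels: [yukadoki] → [yugadogi]
(2) Final Vowel Lowering: [yugadogi] → [yugadoge]
(3) Regressive Voicing Assimilation: no change — [yugadoge]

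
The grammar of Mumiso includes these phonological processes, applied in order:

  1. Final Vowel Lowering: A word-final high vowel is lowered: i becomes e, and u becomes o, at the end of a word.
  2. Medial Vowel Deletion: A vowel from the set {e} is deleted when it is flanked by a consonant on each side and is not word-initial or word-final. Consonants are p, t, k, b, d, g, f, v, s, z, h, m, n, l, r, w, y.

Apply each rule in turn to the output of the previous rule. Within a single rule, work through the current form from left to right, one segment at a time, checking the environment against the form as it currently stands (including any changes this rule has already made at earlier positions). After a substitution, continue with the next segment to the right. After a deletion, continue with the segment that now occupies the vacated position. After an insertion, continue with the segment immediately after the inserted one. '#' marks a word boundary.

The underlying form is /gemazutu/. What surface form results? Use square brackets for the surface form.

[gmazuto]

1 Final Vowel Lowering: [gemazutu] → [gemazuto]
2 Medial Vowel Deletion: [gemazuto] → [gmazuto]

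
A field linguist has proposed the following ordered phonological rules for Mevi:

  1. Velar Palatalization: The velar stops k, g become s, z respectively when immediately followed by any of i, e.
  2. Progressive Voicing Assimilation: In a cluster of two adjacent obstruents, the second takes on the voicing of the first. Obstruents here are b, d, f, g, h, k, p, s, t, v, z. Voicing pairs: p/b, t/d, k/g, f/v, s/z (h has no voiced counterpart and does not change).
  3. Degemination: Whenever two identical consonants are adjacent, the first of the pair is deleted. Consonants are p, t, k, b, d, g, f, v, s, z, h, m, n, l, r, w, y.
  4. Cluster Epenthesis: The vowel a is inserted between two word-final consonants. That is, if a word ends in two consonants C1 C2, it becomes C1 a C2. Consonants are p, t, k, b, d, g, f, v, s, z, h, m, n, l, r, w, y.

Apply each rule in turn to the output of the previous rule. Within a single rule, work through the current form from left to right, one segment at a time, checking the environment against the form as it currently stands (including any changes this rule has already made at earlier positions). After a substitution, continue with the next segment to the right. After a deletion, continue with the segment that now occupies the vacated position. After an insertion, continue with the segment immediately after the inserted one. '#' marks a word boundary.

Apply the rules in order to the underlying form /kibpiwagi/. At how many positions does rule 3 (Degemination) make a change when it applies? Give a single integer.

1 Velar Palatalization: [kibpiwagi] → [sibpiwazi]
2 Progressive Voicing Assimilation: [sibpiwazi] → [sibbiwazi]
3 Degemination: [sibbiwazi] → [sibiwazi]
4 Cluster Epenthesis: no change — [sibiwazi]
Rule 3 changed 1 position(s).

1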